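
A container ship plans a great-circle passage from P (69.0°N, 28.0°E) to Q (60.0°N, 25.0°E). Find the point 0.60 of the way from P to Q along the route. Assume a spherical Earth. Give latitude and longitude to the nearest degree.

≈ (64°N, 26°E)

Convert each endpoint to a unit vector on the sphere (x = cos φ cos λ, y = cos φ sin λ, z = sin φ).
The central angle between the endpoints is δ = arccos(p₁·p₂) ≈ 0.159 rad (9.1°).
Interpolate at f = 0.60 with slerp weights a = sin((1−f)δ)/sin δ ≈ 0.401, b = sin(fδ)/sin δ ≈ 0.602.
p = a·p₁ + b·p₂ ≈ (0.400, 0.195, 0.896); φ = arcsin(p_z) ≈ 63.61°, λ = atan2(p_y, p_x) ≈ 25.97°.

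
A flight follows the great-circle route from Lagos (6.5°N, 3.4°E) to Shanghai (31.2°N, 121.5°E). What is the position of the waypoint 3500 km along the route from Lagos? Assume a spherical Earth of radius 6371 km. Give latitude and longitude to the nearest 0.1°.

Write both endpoints as unit vectors p₁, p₂ with components (cos φ cos λ, cos φ sin λ, sin φ).
The central angle between the endpoints is δ = arccos(p₁·p₂) ≈ 1.919 rad (110.0°). The total great-circle distance is δ·R ≈ 1.919 × 6371 ≈ 12229 km, so the target fraction is f = 3500/12229 ≈ 0.286.
Interpolate at f ≈ 0.286 with slerp weights a = sin((1−f)δ)/sin δ ≈ 1.043, b = sin(fδ)/sin δ ≈ 0.556.
p = a·p₁ + b·p₂ ≈ (0.786, 0.467, 0.406); φ = arcsin(p_z) ≈ 23.94°, λ = atan2(p_y, p_x) ≈ 30.70°.

≈ (23.9°N, 30.7°E)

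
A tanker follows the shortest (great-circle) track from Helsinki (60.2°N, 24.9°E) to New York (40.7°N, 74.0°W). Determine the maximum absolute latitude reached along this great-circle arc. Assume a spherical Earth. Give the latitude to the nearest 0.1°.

The great circle lies in the plane with unit normal n̂ = (p₁ × p₂)/|p₁ × p₂|.
Here n̂_z ≈ -0.432; the vertex latitude is φ_max = arccos|n̂_z| ≈ 64.4°.

≈ 64.4°N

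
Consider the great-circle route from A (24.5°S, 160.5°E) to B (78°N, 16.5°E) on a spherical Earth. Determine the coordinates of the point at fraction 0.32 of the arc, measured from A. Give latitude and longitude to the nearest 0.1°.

≈ (14.8°N, 154.9°E)

Write both endpoints as unit vectors p₁, p₂ with components (cos φ cos λ, cos φ sin λ, sin φ).
The central angle between the endpoints is δ = arccos(p₁·p₂) ≈ 2.164 rad (124.0°).
Interpolate at f = 0.32 with slerp weights a = sin((1−f)δ)/sin δ ≈ 1.200, b = sin(fδ)/sin δ ≈ 0.770.
p = a·p₁ + b·p₂ ≈ (-0.876, 0.410, 0.255); φ = arcsin(p_z) ≈ 14.79°, λ = atan2(p_y, p_x) ≈ 154.92°.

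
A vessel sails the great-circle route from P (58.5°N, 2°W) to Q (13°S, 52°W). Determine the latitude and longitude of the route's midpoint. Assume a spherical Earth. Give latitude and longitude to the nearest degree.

The haversine formula gives a central angle δ ≈ 1.435 rad (82.2°) between the endpoints.
Interpolate at f = 1/2 with slerp weights a = sin((1−f)δ)/sin δ ≈ 0.664, b = sin(fδ)/sin δ ≈ 0.664.
p = a·p₁ + b·p₂ ≈ (0.745, -0.522, 0.417); φ = arcsin(p_z) ≈ 24.62°, λ = atan2(p_y, p_x) ≈ -35.01°.

≈ (25°N, 35°W)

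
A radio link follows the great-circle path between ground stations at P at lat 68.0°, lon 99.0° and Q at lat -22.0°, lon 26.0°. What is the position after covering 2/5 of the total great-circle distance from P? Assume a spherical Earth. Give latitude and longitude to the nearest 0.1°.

Convert each endpoint to a unit vector on the sphere (x = cos φ cos λ, y = cos φ sin λ, z = sin φ).
The central angle between the endpoints is δ = arccos(p₁·p₂) ≈ 1.819 rad (104.2°).
Interpolate at f = 2/5 with slerp weights a = sin((1−f)δ)/sin δ ≈ 0.915, b = sin(fδ)/sin δ ≈ 0.686.
p = a·p₁ + b·p₂ ≈ (0.518, 0.618, 0.592); φ = arcsin(p_z) ≈ 36.28°, λ = atan2(p_y, p_x) ≈ 50.00°.

≈ lat 36.3°, lon 50.0°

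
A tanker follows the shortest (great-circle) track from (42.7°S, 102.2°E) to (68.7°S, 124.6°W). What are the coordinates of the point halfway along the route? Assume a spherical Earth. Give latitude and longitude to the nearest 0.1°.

Write both endpoints as unit vectors p₁, p₂ with components (cos φ cos λ, cos φ sin λ, sin φ).
The central angle between the endpoints is δ = arccos(p₁·p₂) ≈ 1.105 rad (63.3°).
Interpolate at f = 1/2 with slerp weights a = sin((1−f)δ)/sin δ ≈ 0.587, b = sin(fδ)/sin δ ≈ 0.587.
p = a·p₁ + b·p₂ ≈ (-0.212, 0.246, -0.946); φ = arcsin(p_z) ≈ -71.02°, λ = atan2(p_y, p_x) ≈ 130.77°.

≈ (71.0°S, 130.8°E)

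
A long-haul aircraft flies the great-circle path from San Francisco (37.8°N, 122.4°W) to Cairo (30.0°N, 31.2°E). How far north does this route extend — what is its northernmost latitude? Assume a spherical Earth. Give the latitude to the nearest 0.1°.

The great circle lies in the plane with unit normal n̂ = (p₁ × p₂)/|p₁ × p₂|.
Here n̂_z ≈ +0.320; the vertex latitude is φ_max = arccos|n̂_z| ≈ 71.4°.
Check via Clairaut: cos φ_max = |cos φ₁| · sin C = cos(37.8°)·sin(23.9°) ≈ 0.320, again giving ≈ 71.4°.

≈ 71.4°N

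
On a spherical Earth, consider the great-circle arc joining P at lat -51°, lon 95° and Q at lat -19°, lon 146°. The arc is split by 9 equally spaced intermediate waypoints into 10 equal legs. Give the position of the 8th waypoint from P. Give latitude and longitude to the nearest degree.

≈ lat -27°, lon 139°

Convert each endpoint to a unit vector on the sphere (x = cos φ cos λ, y = cos φ sin λ, z = sin φ).
The central angle between the endpoints is δ = arccos(p₁·p₂) ≈ 0.892 rad (51.1°).
Interpolate at f = 8/10 with slerp weights a = sin((1−f)δ)/sin δ ≈ 0.228, b = sin(fδ)/sin δ ≈ 0.841.
p = a·p₁ + b·p₂ ≈ (-0.672, 0.588, -0.451); φ = arcsin(p_z) ≈ -26.81°, λ = atan2(p_y, p_x) ≈ 138.82°.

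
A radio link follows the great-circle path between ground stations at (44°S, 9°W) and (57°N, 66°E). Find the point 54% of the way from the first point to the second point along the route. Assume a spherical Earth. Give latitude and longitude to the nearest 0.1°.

≈ (12.4°N, 24.6°E)

From cos δ = sin φ₁ sin φ₂ + cos φ₁ cos φ₂ cos Δλ, the central angle is δ ≈ 2.073 rad (118.8°).
Interpolate at f = 0.54 with slerp weights a = sin((1−f)δ)/sin δ ≈ 0.930, b = sin(fδ)/sin δ ≈ 1.026.
p = a·p₁ + b·p₂ ≈ (0.888, 0.406, 0.215); φ = arcsin(p_z) ≈ 12.40°, λ = atan2(p_y, p_x) ≈ 24.57°.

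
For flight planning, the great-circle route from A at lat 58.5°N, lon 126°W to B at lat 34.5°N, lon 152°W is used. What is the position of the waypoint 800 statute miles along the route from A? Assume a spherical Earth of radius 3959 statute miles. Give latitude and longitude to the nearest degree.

Convert each endpoint to a unit vector on the sphere (x = cos φ cos λ, y = cos φ sin λ, z = sin φ).
The central angle between the endpoints is δ = arccos(p₁·p₂) ≈ 0.516 rad (29.5°). The total great-circle distance is δ·R ≈ 0.516 × 3959 ≈ 2042 mi, so the target fraction is f = 800/2042 ≈ 0.392.
Interpolate at f ≈ 0.392 with slerp weights a = sin((1−f)δ)/sin δ ≈ 0.626, b = sin(fδ)/sin δ ≈ 0.407.
p = a·p₁ + b·p₂ ≈ (-0.488, -0.422, 0.764); φ = arcsin(p_z) ≈ 49.81°, λ = atan2(p_y, p_x) ≈ -139.17°.

≈ lat 50°N, lon 139°W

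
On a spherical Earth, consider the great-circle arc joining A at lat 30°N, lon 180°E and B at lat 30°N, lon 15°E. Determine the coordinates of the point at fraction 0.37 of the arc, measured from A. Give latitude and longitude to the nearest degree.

≈ lat 70°N, lon 149°E

Write both endpoints as unit vectors p₁, p₂ with components (cos φ cos λ, cos φ sin λ, sin φ).
The central angle between the endpoints is δ = arccos(p₁·p₂) ≈ 2.065 rad (118.3°).
Interpolate at f = 0.37 with slerp weights a = sin((1−f)δ)/sin δ ≈ 1.095, b = sin(fδ)/sin δ ≈ 0.786.
p = a·p₁ + b·p₂ ≈ (-0.291, 0.176, 0.940); φ = arcsin(p_z) ≈ 70.13°, λ = atan2(p_y, p_x) ≈ 148.79°.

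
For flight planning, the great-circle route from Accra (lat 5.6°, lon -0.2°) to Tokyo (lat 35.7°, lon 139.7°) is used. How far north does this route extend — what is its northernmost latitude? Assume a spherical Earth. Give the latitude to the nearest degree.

The great circle lies in the plane with unit normal n̂ = (p₁ × p₂)/|p₁ × p₂|.
Here n̂_z ≈ +0.629; the vertex latitude is φ_max = arccos|n̂_z| ≈ 51.0°.

≈ 51°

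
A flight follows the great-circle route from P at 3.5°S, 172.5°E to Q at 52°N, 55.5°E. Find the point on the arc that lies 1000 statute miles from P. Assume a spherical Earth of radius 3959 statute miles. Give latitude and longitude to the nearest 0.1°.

Write both endpoints as unit vectors p₁, p₂ with components (cos φ cos λ, cos φ sin λ, sin φ).
The central angle between the endpoints is δ = arccos(p₁·p₂) ≈ 1.904 rad (109.1°). The total great-circle distance is δ·R ≈ 1.904 × 3959 ≈ 7538 mi, so the target fraction is f = 1000/7538 ≈ 0.133.
Interpolate at f ≈ 0.133 with slerp weights a = sin((1−f)δ)/sin δ ≈ 1.055, b = sin(fδ)/sin δ ≈ 0.264.
p = a·p₁ + b·p₂ ≈ (-0.952, 0.272, 0.144); φ = arcsin(p_z) ≈ 8.28°, λ = atan2(p_y, p_x) ≈ 164.07°.

≈ 8.3°N, 164.1°E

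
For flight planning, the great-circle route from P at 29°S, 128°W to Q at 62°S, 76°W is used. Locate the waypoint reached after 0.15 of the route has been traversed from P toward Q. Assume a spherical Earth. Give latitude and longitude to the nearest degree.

Write both endpoints as unit vectors p₁, p₂ with components (cos φ cos λ, cos φ sin λ, sin φ).
The central angle between the endpoints is δ = arccos(p₁·p₂) ≈ 0.822 rad (47.1°).
Interpolate at f = 0.15 with slerp weights a = sin((1−f)δ)/sin δ ≈ 0.878, b = sin(fδ)/sin δ ≈ 0.168.
p = a·p₁ + b·p₂ ≈ (-0.454, -0.682, -0.574); φ = arcsin(p_z) ≈ -35.03°, λ = atan2(p_y, p_x) ≈ -123.65°.

≈ 35°S, 124°W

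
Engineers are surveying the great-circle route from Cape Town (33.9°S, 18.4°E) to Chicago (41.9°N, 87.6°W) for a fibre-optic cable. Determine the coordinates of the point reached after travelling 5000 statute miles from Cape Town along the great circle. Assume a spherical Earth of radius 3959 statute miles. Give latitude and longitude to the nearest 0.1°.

Write both endpoints as unit vectors p₁, p₂ with components (cos φ cos λ, cos φ sin λ, sin φ).
The central angle between the endpoints is δ = arccos(p₁·p₂) ≈ 2.145 rad (122.9°). The total great-circle distance is δ·R ≈ 2.145 × 3959 ≈ 8490 mi, so the target fraction is f = 5000/8490 ≈ 0.589.
Interpolate at f ≈ 0.589 with slerp weights a = sin((1−f)δ)/sin δ ≈ 0.919, b = sin(fδ)/sin δ ≈ 1.135.
p = a·p₁ + b·p₂ ≈ (0.759, -0.603, 0.245); φ = arcsin(p_z) ≈ 14.20°, λ = atan2(p_y, p_x) ≈ -38.47°.

≈ 14.2°N, 38.5°W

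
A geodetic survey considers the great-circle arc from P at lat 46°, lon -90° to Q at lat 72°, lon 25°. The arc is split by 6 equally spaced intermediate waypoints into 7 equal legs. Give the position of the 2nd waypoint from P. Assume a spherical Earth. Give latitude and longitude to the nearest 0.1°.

≈ lat 60.0°, lon -79.4°

Write both endpoints as unit vectors p₁, p₂ with components (cos φ cos λ, cos φ sin λ, sin φ).
The central angle between the endpoints is δ = arccos(p₁·p₂) ≈ 0.936 rad (53.6°).
Interpolate at f = 2/7 with slerp weights a = sin((1−f)δ)/sin δ ≈ 0.770, b = sin(fδ)/sin δ ≈ 0.328.
p = a·p₁ + b·p₂ ≈ (0.092, -0.492, 0.866); φ = arcsin(p_z) ≈ 59.97°, λ = atan2(p_y, p_x) ≈ -79.42°.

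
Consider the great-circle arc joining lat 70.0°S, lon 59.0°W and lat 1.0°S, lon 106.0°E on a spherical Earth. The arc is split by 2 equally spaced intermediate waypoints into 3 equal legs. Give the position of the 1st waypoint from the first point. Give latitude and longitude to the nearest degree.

≈ lat 72°S, lon 89°E

Convert each endpoint to a unit vector on the sphere (x = cos φ cos λ, y = cos φ sin λ, z = sin φ).
The central angle between the endpoints is δ = arccos(p₁·p₂) ≈ 1.890 rad (108.3°).
Interpolate at f = 1/3 with slerp weights a = sin((1−f)δ)/sin δ ≈ 1.003, b = sin(fδ)/sin δ ≈ 0.621.
p = a·p₁ + b·p₂ ≈ (0.006, 0.302, -0.953); φ = arcsin(p_z) ≈ -72.39°, λ = atan2(p_y, p_x) ≈ 88.93°.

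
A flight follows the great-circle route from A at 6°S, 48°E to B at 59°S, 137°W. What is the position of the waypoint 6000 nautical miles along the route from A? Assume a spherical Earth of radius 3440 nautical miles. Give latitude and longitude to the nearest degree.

≈ 74°S, 142°W

Write both endpoints as unit vectors p₁, p₂ with components (cos φ cos λ, cos φ sin λ, sin φ).
The central angle between the endpoints is δ = arccos(p₁·p₂) ≈ 2.005 rad (114.9°). The total great-circle distance is δ·R ≈ 2.005 × 3440 ≈ 6897 nmi, so the target fraction is f = 6000/6897 ≈ 0.870.
Interpolate at f ≈ 0.870 with slerp weights a = sin((1−f)δ)/sin δ ≈ 0.284, b = sin(fδ)/sin δ ≈ 1.086.
p = a·p₁ + b·p₂ ≈ (-0.220, -0.171, -0.960); φ = arcsin(p_z) ≈ -73.82°, λ = atan2(p_y, p_x) ≈ -142.07°.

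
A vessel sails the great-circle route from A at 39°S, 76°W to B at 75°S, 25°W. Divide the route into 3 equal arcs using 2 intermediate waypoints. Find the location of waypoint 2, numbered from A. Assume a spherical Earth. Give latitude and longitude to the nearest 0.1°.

Write both endpoints as unit vectors p₁, p₂ with components (cos φ cos λ, cos φ sin λ, sin φ).
The central angle between the endpoints is δ = arccos(p₁·p₂) ≈ 0.746 rad (42.7°).
Interpolate at f = 2/3 with slerp weights a = sin((1−f)δ)/sin δ ≈ 0.363, b = sin(fδ)/sin δ ≈ 0.703.
p = a·p₁ + b·p₂ ≈ (0.233, -0.350, -0.907); φ = arcsin(p_z) ≈ -65.12°, λ = atan2(p_y, p_x) ≈ -56.37°.

≈ 65.1°S, 56.4°W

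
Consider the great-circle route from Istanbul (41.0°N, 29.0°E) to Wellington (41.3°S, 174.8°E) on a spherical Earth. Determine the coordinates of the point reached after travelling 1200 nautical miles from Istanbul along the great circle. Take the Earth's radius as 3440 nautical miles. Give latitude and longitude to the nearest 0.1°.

≈ (34.2°N, 52.8°E)

Convert each endpoint to a unit vector on the sphere (x = cos φ cos λ, y = cos φ sin λ, z = sin φ).
The central angle between the endpoints is δ = arccos(p₁·p₂) ≈ 2.695 rad (154.4°). The total great-circle distance is δ·R ≈ 2.695 × 3440 ≈ 9271 nmi, so the target fraction is f = 1200/9271 ≈ 0.129.
Interpolate at f ≈ 0.129 with slerp weights a = sin((1−f)δ)/sin δ ≈ 1.654, b = sin(fδ)/sin δ ≈ 0.791.
p = a·p₁ + b·p₂ ≈ (0.499, 0.659, 0.563); φ = arcsin(p_z) ≈ 34.23°, λ = atan2(p_y, p_x) ≈ 52.84°.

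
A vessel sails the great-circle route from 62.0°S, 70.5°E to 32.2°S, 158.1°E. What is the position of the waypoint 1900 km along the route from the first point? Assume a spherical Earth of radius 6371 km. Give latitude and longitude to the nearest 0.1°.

≈ 61.5°S, 107.0°E

Write both endpoints as unit vectors p₁, p₂ with components (cos φ cos λ, cos φ sin λ, sin φ).
The central angle between the endpoints is δ = arccos(p₁·p₂) ≈ 1.062 rad (60.8°). The total great-circle distance is δ·R ≈ 1.062 × 6371 ≈ 6766 km, so the target fraction is f = 1900/6766 ≈ 0.281.
Interpolate at f ≈ 0.281 with slerp weights a = sin((1−f)δ)/sin δ ≈ 0.792, b = sin(fδ)/sin δ ≈ 0.336.
p = a·p₁ + b·p₂ ≈ (-0.140, 0.457, -0.879); φ = arcsin(p_z) ≈ -61.47°, λ = atan2(p_y, p_x) ≈ 107.05°.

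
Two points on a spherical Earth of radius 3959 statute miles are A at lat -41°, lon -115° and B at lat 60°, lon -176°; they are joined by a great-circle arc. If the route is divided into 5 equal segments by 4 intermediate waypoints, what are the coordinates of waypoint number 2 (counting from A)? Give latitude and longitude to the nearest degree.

≈ lat 0°, lon -135°

The haversine formula gives a central angle δ ≈ 1.966 rad (112.7°) between the endpoints.
Interpolate at f = 2/5 with slerp weights a = sin((1−f)δ)/sin δ ≈ 1.002, b = sin(fδ)/sin δ ≈ 0.767.
p = a·p₁ + b·p₂ ≈ (-0.702, -0.712, 0.007); φ = arcsin(p_z) ≈ 0.40°, λ = atan2(p_y, p_x) ≈ -134.60°.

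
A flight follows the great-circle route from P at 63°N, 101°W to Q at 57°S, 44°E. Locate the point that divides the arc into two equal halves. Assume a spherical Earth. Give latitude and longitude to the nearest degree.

Write both endpoints as unit vectors p₁, p₂ with components (cos φ cos λ, cos φ sin λ, sin φ).
The central angle between the endpoints is δ = arccos(p₁·p₂) ≈ 2.823 rad (161.8°).
Interpolate at f = 1/2 with slerp weights a = sin((1−f)δ)/sin δ ≈ 3.156, b = sin(fδ)/sin δ ≈ 3.156.
p = a·p₁ + b·p₂ ≈ (0.963, -0.212, 0.165); φ = arcsin(p_z) ≈ 9.51°, λ = atan2(p_y, p_x) ≈ -12.44°.

≈ 10°N, 12°W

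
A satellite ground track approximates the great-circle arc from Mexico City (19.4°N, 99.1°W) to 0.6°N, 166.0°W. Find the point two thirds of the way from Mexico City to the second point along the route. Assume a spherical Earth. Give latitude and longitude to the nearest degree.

≈ 8°N, 145°W

The haversine formula gives a central angle δ ≈ 1.188 rad (68.1°) between the endpoints.
Interpolate at f = 2/3 with slerp weights a = sin((1−f)δ)/sin δ ≈ 0.416, b = sin(fδ)/sin δ ≈ 0.767.
p = a·p₁ + b·p₂ ≈ (-0.806, -0.573, 0.146); φ = arcsin(p_z) ≈ 8.40°, λ = atan2(p_y, p_x) ≈ -144.61°.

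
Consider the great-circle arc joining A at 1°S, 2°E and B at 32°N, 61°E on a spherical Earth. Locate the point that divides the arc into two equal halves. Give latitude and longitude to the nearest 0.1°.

≈ 17.7°N, 28.8°E

Write both endpoints as unit vectors p₁, p₂ with components (cos φ cos λ, cos φ sin λ, sin φ).
The central angle between the endpoints is δ = arccos(p₁·p₂) ≈ 1.129 rad (64.7°).
Interpolate at f = 1/2 with slerp weights a = sin((1−f)δ)/sin δ ≈ 0.592, b = sin(fδ)/sin δ ≈ 0.592.
p = a·p₁ + b·p₂ ≈ (0.835, 0.460, 0.303); φ = arcsin(p_z) ≈ 17.66°, λ = atan2(p_y, p_x) ≈ 28.84°.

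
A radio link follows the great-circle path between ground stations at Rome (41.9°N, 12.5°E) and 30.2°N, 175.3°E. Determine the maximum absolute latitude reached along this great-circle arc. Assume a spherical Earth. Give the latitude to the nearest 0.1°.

The great circle lies in the plane with unit normal n̂ = (p₁ × p₂)/|p₁ × p₂|.
Here n̂_z ≈ +0.198; the vertex latitude is φ_max = arccos|n̂_z| ≈ 78.6°.
Check via Clairaut: cos φ_max = |cos φ₁| · sin C = cos(41.9°)·sin(15.4°) ≈ 0.198, again giving ≈ 78.6°.

≈ 78.6°N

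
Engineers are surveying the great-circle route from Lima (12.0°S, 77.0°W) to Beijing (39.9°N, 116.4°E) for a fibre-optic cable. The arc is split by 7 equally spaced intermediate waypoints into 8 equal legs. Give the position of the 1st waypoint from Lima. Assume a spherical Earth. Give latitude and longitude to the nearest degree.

The haversine formula gives a central angle δ ≈ 2.613 rad (149.7°) between the endpoints.
Interpolate at f = 1/8 with slerp weights a = sin((1−f)δ)/sin δ ≈ 1.496, b = sin(fδ)/sin δ ≈ 0.636.
p = a·p₁ + b·p₂ ≈ (0.112, -0.989, 0.097); φ = arcsin(p_z) ≈ 5.55°, λ = atan2(p_y, p_x) ≈ -83.52°.

≈ 6°N, 84°W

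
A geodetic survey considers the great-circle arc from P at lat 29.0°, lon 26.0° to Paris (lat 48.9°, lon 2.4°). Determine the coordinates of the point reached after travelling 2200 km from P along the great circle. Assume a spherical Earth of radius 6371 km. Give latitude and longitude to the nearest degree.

≈ lat 44°, lon 10°

The haversine formula gives a central angle δ ≈ 0.469 rad (26.8°) between the endpoints. The total great-circle distance is δ·R ≈ 0.469 × 6371 ≈ 2985 km, so the target fraction is f = 2200/2985 ≈ 0.737.
Interpolate at f ≈ 0.737 with slerp weights a = sin((1−f)δ)/sin δ ≈ 0.272, b = sin(fδ)/sin δ ≈ 0.749.
p = a·p₁ + b·p₂ ≈ (0.706, 0.125, 0.697); φ = arcsin(p_z) ≈ 44.17°, λ = atan2(p_y, p_x) ≈ 10.04°.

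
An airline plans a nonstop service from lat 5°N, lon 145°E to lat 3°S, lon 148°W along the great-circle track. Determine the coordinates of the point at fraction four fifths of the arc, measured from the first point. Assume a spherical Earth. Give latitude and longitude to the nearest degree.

≈ lat 1°S, lon 161°W

Write both endpoints as unit vectors p₁, p₂ with components (cos φ cos λ, cos φ sin λ, sin φ).
The central angle between the endpoints is δ = arccos(p₁·p₂) ≈ 1.177 rad (67.4°).
Interpolate at f = 4/5 with slerp weights a = sin((1−f)δ)/sin δ ≈ 0.253, b = sin(fδ)/sin δ ≈ 0.875.
p = a·p₁ + b·p₂ ≈ (-0.947, -0.319, -0.024); φ = arcsin(p_z) ≈ -1.36°, λ = atan2(p_y, p_x) ≈ -161.39°.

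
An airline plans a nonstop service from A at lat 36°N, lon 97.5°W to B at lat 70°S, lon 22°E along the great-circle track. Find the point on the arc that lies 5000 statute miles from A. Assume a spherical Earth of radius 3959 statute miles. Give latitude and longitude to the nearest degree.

Convert each endpoint to a unit vector on the sphere (x = cos φ cos λ, y = cos φ sin λ, z = sin φ).
The central angle between the endpoints is δ = arccos(p₁·p₂) ≈ 2.330 rad (133.5°). The total great-circle distance is δ·R ≈ 2.330 × 3959 ≈ 9226 mi, so the target fraction is f = 5000/9226 ≈ 0.542.
Interpolate at f ≈ 0.542 with slerp weights a = sin((1−f)δ)/sin δ ≈ 1.208, b = sin(fδ)/sin δ ≈ 1.314.
p = a·p₁ + b·p₂ ≈ (0.289, -0.801, -0.525); φ = arcsin(p_z) ≈ -31.66°, λ = atan2(p_y, p_x) ≈ -70.14°.

≈ lat 32°S, lon 70°W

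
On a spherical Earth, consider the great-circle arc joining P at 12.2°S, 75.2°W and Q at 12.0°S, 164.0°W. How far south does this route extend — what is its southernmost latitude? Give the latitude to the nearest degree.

≈ 17°S

The great circle lies in the plane with unit normal n̂ = (p₁ × p₂)/|p₁ × p₂|.
Here n̂_z ≈ -0.958; the vertex latitude is φ_max = arccos|n̂_z| ≈ 16.7°.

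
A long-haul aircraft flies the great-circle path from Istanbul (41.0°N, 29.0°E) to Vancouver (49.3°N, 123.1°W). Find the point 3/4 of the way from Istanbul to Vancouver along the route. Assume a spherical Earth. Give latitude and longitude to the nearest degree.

≈ 68°N, 102°W

Write both endpoints as unit vectors p₁, p₂ with components (cos φ cos λ, cos φ sin λ, sin φ).
The central angle between the endpoints is δ = arccos(p₁·p₂) ≈ 1.508 rad (86.4°).
Interpolate at f = 3/4 with slerp weights a = sin((1−f)δ)/sin δ ≈ 0.369, b = sin(fδ)/sin δ ≈ 0.907.
p = a·p₁ + b·p₂ ≈ (-0.079, -0.360, 0.929); φ = arcsin(p_z) ≈ 68.35°, λ = atan2(p_y, p_x) ≈ -102.42°.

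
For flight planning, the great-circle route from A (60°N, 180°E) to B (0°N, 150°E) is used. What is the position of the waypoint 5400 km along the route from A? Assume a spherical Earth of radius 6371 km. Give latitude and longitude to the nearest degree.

≈ (15°N, 154°E)

From cos δ = sin φ₁ sin φ₂ + cos φ₁ cos φ₂ cos Δλ, the central angle is δ ≈ 1.123 rad (64.3°). The total great-circle distance is δ·R ≈ 1.123 × 6371 ≈ 7154 km, so the target fraction is f = 5400/7154 ≈ 0.755.
Interpolate at f ≈ 0.755 with slerp weights a = sin((1−f)δ)/sin δ ≈ 0.302, b = sin(fδ)/sin δ ≈ 0.832.
p = a·p₁ + b·p₂ ≈ (-0.871, 0.416, 0.261); φ = arcsin(p_z) ≈ 15.14°, λ = atan2(p_y, p_x) ≈ 154.48°.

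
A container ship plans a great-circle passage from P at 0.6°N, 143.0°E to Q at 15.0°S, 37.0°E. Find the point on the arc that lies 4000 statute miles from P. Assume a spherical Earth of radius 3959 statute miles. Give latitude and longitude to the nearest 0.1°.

≈ 12.7°S, 86.2°E

Write both endpoints as unit vectors p₁, p₂ with components (cos φ cos λ, cos φ sin λ, sin φ).
The central angle between the endpoints is δ = arccos(p₁·p₂) ≈ 1.843 rad (105.6°). The total great-circle distance is δ·R ≈ 1.843 × 3959 ≈ 7297 mi, so the target fraction is f = 4000/7297 ≈ 0.548.
Interpolate at f ≈ 0.548 with slerp weights a = sin((1−f)δ)/sin δ ≈ 0.768, b = sin(fδ)/sin δ ≈ 0.879.
p = a·p₁ + b·p₂ ≈ (0.065, 0.973, -0.220); φ = arcsin(p_z) ≈ -12.68°, λ = atan2(p_y, p_x) ≈ 86.18°.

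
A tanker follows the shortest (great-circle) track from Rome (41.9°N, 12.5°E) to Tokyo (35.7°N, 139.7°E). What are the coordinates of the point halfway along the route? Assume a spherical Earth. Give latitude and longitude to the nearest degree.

Convert each endpoint to a unit vector on the sphere (x = cos φ cos λ, y = cos φ sin λ, z = sin φ).
The central angle between the endpoints is δ = arccos(p₁·p₂) ≈ 1.547 rad (88.6°).
Interpolate at f = 1/2 with slerp weights a = sin((1−f)δ)/sin δ ≈ 0.699, b = sin(fδ)/sin δ ≈ 0.699.
p = a·p₁ + b·p₂ ≈ (0.075, 0.480, 0.874); φ = arcsin(p_z) ≈ 60.96°, λ = atan2(p_y, p_x) ≈ 81.11°.

≈ (61°N, 81°E)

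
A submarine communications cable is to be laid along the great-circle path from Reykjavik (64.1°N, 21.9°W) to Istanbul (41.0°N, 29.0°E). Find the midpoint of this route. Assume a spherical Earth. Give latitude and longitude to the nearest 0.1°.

≈ (55.1°N, 10.8°E)

The haversine formula gives a central angle δ ≈ 0.647 rad (37.1°) between the endpoints.
Interpolate at f = 1/2 with slerp weights a = sin((1−f)δ)/sin δ ≈ 0.527, b = sin(fδ)/sin δ ≈ 0.527.
p = a·p₁ + b·p₂ ≈ (0.562, 0.107, 0.820); φ = arcsin(p_z) ≈ 55.12°, λ = atan2(p_y, p_x) ≈ 10.79°.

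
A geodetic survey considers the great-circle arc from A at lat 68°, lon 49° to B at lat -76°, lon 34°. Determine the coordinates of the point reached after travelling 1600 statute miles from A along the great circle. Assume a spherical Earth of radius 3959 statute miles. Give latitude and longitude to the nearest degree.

Convert each endpoint to a unit vector on the sphere (x = cos φ cos λ, y = cos φ sin λ, z = sin φ).
The central angle between the endpoints is δ = arccos(p₁·p₂) ≈ 2.519 rad (144.3°). The total great-circle distance is δ·R ≈ 2.519 × 3959 ≈ 9971 mi, so the target fraction is f = 1600/9971 ≈ 0.160.
Interpolate at f ≈ 0.160 with slerp weights a = sin((1−f)δ)/sin δ ≈ 1.467, b = sin(fδ)/sin δ ≈ 0.674.
p = a·p₁ + b·p₂ ≈ (0.496, 0.506, 0.706); φ = arcsin(p_z) ≈ 44.91°, λ = atan2(p_y, p_x) ≈ 45.58°.

≈ lat 45°, lon 46°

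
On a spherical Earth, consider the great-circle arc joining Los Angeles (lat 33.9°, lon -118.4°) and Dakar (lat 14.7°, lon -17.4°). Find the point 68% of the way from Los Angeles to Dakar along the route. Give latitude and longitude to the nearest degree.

≈ lat 30°, lon -44°

The haversine formula gives a central angle δ ≈ 1.582 rad (90.7°) between the endpoints.
Interpolate at f = 0.68 with slerp weights a = sin((1−f)δ)/sin δ ≈ 0.485, b = sin(fδ)/sin δ ≈ 0.880.
p = a·p₁ + b·p₂ ≈ (0.621, -0.609, 0.494); φ = arcsin(p_z) ≈ 29.60°, λ = atan2(p_y, p_x) ≈ -44.43°.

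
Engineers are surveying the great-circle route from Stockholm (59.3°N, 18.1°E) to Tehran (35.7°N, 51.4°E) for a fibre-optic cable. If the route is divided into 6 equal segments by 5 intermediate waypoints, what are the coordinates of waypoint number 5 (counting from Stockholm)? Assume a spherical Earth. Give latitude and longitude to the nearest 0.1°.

≈ 40.2°N, 47.7°E

Convert each endpoint to a unit vector on the sphere (x = cos φ cos λ, y = cos φ sin λ, z = sin φ).
The central angle between the endpoints is δ = arccos(p₁·p₂) ≈ 0.558 rad (32.0°).
Interpolate at f = 5/6 with slerp weights a = sin((1−f)δ)/sin δ ≈ 0.175, b = sin(fδ)/sin δ ≈ 0.847.
p = a·p₁ + b·p₂ ≈ (0.514, 0.565, 0.645); φ = arcsin(p_z) ≈ 40.17°, λ = atan2(p_y, p_x) ≈ 47.71°.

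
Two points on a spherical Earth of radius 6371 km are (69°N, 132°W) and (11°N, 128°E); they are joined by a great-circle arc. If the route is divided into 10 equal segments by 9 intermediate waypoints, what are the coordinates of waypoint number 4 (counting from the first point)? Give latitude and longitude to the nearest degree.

≈ (56°N, 157°E)

From cos δ = sin φ₁ sin φ₂ + cos φ₁ cos φ₂ cos Δλ, the central angle is δ ≈ 1.453 rad (83.3°).
Interpolate at f = 4/10 with slerp weights a = sin((1−f)δ)/sin δ ≈ 0.771, b = sin(fδ)/sin δ ≈ 0.553.
p = a·p₁ + b·p₂ ≈ (-0.519, 0.222, 0.825); φ = arcsin(p_z) ≈ 55.62°, λ = atan2(p_y, p_x) ≈ 156.80°.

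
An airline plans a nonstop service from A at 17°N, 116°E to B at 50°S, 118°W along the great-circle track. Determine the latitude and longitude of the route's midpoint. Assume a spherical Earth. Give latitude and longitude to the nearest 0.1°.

≈ 31.3°S, 158.0°E

Write both endpoints as unit vectors p₁, p₂ with components (cos φ cos λ, cos φ sin λ, sin φ).
The central angle between the endpoints is δ = arccos(p₁·p₂) ≈ 2.196 rad (125.8°).
Interpolate at f = 1/2 with slerp weights a = sin((1−f)δ)/sin δ ≈ 1.098, b = sin(fδ)/sin δ ≈ 1.098.
p = a·p₁ + b·p₂ ≈ (-0.792, 0.321, -0.520); φ = arcsin(p_z) ≈ -31.34°, λ = atan2(p_y, p_x) ≈ 157.95°.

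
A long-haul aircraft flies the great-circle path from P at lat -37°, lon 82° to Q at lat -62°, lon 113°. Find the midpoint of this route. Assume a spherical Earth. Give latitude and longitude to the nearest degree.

Convert each endpoint to a unit vector on the sphere (x = cos φ cos λ, y = cos φ sin λ, z = sin φ).
The central angle between the endpoints is δ = arccos(p₁·p₂) ≈ 0.550 rad (31.5°).
Interpolate at f = 1/2 with slerp weights a = sin((1−f)δ)/sin δ ≈ 0.519, b = sin(fδ)/sin δ ≈ 0.519.
p = a·p₁ + b·p₂ ≈ (-0.038, 0.635, -0.771); φ = arcsin(p_z) ≈ -50.47°, λ = atan2(p_y, p_x) ≈ 93.38°.

≈ lat -50°, lon 93°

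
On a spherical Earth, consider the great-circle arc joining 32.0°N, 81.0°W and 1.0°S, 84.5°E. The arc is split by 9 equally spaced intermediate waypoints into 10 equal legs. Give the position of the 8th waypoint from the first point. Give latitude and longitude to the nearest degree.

≈ 26°N, 73°E

Write both endpoints as unit vectors p₁, p₂ with components (cos φ cos λ, cos φ sin λ, sin φ).
The central angle between the endpoints is δ = arccos(p₁·p₂) ≈ 2.550 rad (146.1°).
Interpolate at f = 8/10 with slerp weights a = sin((1−f)δ)/sin δ ≈ 0.876, b = sin(fδ)/sin δ ≈ 1.600.
p = a·p₁ + b·p₂ ≈ (0.269, 0.859, 0.436); φ = arcsin(p_z) ≈ 25.86°, λ = atan2(p_y, p_x) ≈ 72.58°.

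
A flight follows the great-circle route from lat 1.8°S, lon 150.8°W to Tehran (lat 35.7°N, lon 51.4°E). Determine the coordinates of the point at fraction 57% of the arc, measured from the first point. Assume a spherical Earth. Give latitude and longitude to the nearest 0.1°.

≈ lat 59.1°N, lon 142.2°E

Convert each endpoint to a unit vector on the sphere (x = cos φ cos λ, y = cos φ sin λ, z = sin φ).
The central angle between the endpoints is δ = arccos(p₁·p₂) ≈ 2.449 rad (140.3°).
Interpolate at f = 0.57 with slerp weights a = sin((1−f)δ)/sin δ ≈ 1.362, b = sin(fδ)/sin δ ≈ 1.543.
p = a·p₁ + b·p₂ ≈ (-0.406, 0.315, 0.858); φ = arcsin(p_z) ≈ 59.05°, λ = atan2(p_y, p_x) ≈ 142.18°.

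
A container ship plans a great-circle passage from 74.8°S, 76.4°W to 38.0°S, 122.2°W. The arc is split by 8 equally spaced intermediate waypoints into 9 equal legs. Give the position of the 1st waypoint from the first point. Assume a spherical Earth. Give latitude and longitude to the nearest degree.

Write both endpoints as unit vectors p₁, p₂ with components (cos φ cos λ, cos φ sin λ, sin φ).
The central angle between the endpoints is δ = arccos(p₁·p₂) ≈ 0.740 rad (42.4°).
Interpolate at f = 1/9 with slerp weights a = sin((1−f)δ)/sin δ ≈ 0.907, b = sin(fδ)/sin δ ≈ 0.122.
p = a·p₁ + b·p₂ ≈ (0.005, -0.312, -0.950); φ = arcsin(p_z) ≈ -71.80°, λ = atan2(p_y, p_x) ≈ -89.13°.

≈ 72°S, 89°W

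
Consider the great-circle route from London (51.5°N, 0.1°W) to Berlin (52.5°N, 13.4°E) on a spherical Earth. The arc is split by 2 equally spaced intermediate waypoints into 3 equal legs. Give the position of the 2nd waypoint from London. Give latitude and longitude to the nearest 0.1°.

Write both endpoints as unit vectors p₁, p₂ with components (cos φ cos λ, cos φ sin λ, sin φ).
The central angle between the endpoints is δ = arccos(p₁·p₂) ≈ 0.146 rad (8.4°).
Interpolate at f = 2/3 with slerp weights a = sin((1−f)δ)/sin δ ≈ 0.334, b = sin(fδ)/sin δ ≈ 0.668.
p = a·p₁ + b·p₂ ≈ (0.604, 0.094, 0.792); φ = arcsin(p_z) ≈ 52.34°, λ = atan2(p_y, p_x) ≈ 8.84°.

≈ (52.3°N, 8.8°E)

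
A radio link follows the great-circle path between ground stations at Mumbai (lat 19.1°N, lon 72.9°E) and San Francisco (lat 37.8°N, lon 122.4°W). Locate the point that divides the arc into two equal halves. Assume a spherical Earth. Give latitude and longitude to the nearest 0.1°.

≈ lat 73.6°N, lon 121.7°E

From cos δ = sin φ₁ sin φ₂ + cos φ₁ cos φ₂ cos Δλ, the central angle is δ ≈ 2.117 rad (121.3°).
Interpolate at f = 1/2 with slerp weights a = sin((1−f)δ)/sin δ ≈ 1.020, b = sin(fδ)/sin δ ≈ 1.020.
p = a·p₁ + b·p₂ ≈ (-0.148, 0.241, 0.959); φ = arcsin(p_z) ≈ 73.57°, λ = atan2(p_y, p_x) ≈ 121.66°.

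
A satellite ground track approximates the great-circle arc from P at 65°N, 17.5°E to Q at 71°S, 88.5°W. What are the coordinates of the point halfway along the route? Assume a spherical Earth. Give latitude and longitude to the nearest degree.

The haversine formula gives a central angle δ ≈ 2.679 rad (153.5°) between the endpoints.
Interpolate at f = 1/2 with slerp weights a = sin((1−f)δ)/sin δ ≈ 2.181, b = sin(fδ)/sin δ ≈ 2.181.
p = a·p₁ + b·p₂ ≈ (0.898, -0.433, -0.086); φ = arcsin(p_z) ≈ -4.91°, λ = atan2(p_y, p_x) ≈ -25.73°.

≈ 5°S, 26°W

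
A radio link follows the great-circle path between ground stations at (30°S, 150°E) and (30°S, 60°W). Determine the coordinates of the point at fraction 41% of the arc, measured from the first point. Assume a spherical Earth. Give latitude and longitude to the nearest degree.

Convert each endpoint to a unit vector on the sphere (x = cos φ cos λ, y = cos φ sin λ, z = sin φ).
The central angle between the endpoints is δ = arccos(p₁·p₂) ≈ 1.982 rad (113.5°).
Interpolate at f = 0.41 with slerp weights a = sin((1−f)δ)/sin δ ≈ 1.004, b = sin(fδ)/sin δ ≈ 0.792.
p = a·p₁ + b·p₂ ≈ (-0.410, -0.159, -0.898); φ = arcsin(p_z) ≈ -63.90°, λ = atan2(p_y, p_x) ≈ -158.78°.

≈ (64°S, 159°W)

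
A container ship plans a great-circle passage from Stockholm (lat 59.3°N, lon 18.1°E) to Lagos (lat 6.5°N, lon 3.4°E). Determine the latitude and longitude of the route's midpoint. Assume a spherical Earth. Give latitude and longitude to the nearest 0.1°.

The haversine formula gives a central angle δ ≈ 0.942 rad (54.0°) between the endpoints.
Interpolate at f = 1/2 with slerp weights a = sin((1−f)δ)/sin δ ≈ 0.561, b = sin(fδ)/sin δ ≈ 0.561.
p = a·p₁ + b·p₂ ≈ (0.829, 0.122, 0.546); φ = arcsin(p_z) ≈ 33.09°, λ = atan2(p_y, p_x) ≈ 8.38°.

≈ lat 33.1°N, lon 8.4°E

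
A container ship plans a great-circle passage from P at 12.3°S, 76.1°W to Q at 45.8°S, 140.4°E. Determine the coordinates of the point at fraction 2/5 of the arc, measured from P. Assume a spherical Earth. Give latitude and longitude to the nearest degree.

Write both endpoints as unit vectors p₁, p₂ with components (cos φ cos λ, cos φ sin λ, sin φ).
The central angle between the endpoints is δ = arccos(p₁·p₂) ≈ 1.977 rad (113.3°).
Interpolate at f = 2/5 with slerp weights a = sin((1−f)δ)/sin δ ≈ 1.009, b = sin(fδ)/sin δ ≈ 0.774.
p = a·p₁ + b·p₂ ≈ (-0.179, -0.613, -0.770); φ = arcsin(p_z) ≈ -50.32°, λ = atan2(p_y, p_x) ≈ -106.26°.

≈ 50°S, 106°W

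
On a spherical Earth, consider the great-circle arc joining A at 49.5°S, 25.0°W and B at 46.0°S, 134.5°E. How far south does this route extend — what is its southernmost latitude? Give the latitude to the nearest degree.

The great circle lies in the plane with unit normal n̂ = (p₁ × p₂)/|p₁ × p₂|.
Here n̂_z ≈ +0.159; the vertex latitude is φ_max = arccos|n̂_z| ≈ 80.8°.
Check via Clairaut: cos φ_max = |cos φ₁| · sin C = cos(49.5°)·sin(165.8°) ≈ 0.159, again giving ≈ 80.8°.

≈ 81°S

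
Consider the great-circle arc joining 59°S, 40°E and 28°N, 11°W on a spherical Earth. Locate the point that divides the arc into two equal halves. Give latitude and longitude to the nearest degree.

≈ 17°S, 7°E

From cos δ = sin φ₁ sin φ₂ + cos φ₁ cos φ₂ cos Δλ, the central angle is δ ≈ 1.687 rad (96.7°).
Interpolate at f = 1/2 with slerp weights a = sin((1−f)δ)/sin δ ≈ 0.752, b = sin(fδ)/sin δ ≈ 0.752.
p = a·p₁ + b·p₂ ≈ (0.949, 0.122, -0.292); φ = arcsin(p_z) ≈ -16.95°, λ = atan2(p_y, p_x) ≈ 7.35°.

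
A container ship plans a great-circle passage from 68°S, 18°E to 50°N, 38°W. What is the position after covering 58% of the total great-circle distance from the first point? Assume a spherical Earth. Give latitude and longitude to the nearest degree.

Convert each endpoint to a unit vector on the sphere (x = cos φ cos λ, y = cos φ sin λ, z = sin φ).
The central angle between the endpoints is δ = arccos(p₁·p₂) ≈ 2.184 rad (125.1°).
Interpolate at f = 0.58 with slerp weights a = sin((1−f)δ)/sin δ ≈ 0.971, b = sin(fδ)/sin δ ≈ 1.167.
p = a·p₁ + b·p₂ ≈ (0.937, -0.349, -0.006); φ = arcsin(p_z) ≈ -0.37°, λ = atan2(p_y, p_x) ≈ -20.45°.

≈ 0°N, 20°W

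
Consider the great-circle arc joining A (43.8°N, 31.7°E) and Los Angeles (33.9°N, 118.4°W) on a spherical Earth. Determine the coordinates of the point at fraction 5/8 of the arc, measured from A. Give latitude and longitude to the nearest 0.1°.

Write both endpoints as unit vectors p₁, p₂ with components (cos φ cos λ, cos φ sin λ, sin φ).
The central angle between the endpoints is δ = arccos(p₁·p₂) ≈ 1.704 rad (97.7°).
Interpolate at f = 5/8 with slerp weights a = sin((1−f)δ)/sin δ ≈ 0.602, b = sin(fδ)/sin δ ≈ 0.883.
p = a·p₁ + b·p₂ ≈ (0.021, -0.416, 0.909); φ = arcsin(p_z) ≈ 65.37°, λ = atan2(p_y, p_x) ≈ -87.10°.

≈ (65.4°N, 87.1°W)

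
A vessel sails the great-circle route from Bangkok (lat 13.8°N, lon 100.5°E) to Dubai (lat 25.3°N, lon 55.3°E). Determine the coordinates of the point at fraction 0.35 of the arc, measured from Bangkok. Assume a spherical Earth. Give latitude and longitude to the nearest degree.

Write both endpoints as unit vectors p₁, p₂ with components (cos φ cos λ, cos φ sin λ, sin φ).
The central angle between the endpoints is δ = arccos(p₁·p₂) ≈ 0.766 rad (43.9°).
Interpolate at f = 0.35 with slerp weights a = sin((1−f)δ)/sin δ ≈ 0.689, b = sin(fδ)/sin δ ≈ 0.382.
p = a·p₁ + b·p₂ ≈ (0.075, 0.942, 0.328); φ = arcsin(p_z) ≈ 19.12°, λ = atan2(p_y, p_x) ≈ 85.46°.

≈ lat 19°N, lon 85°E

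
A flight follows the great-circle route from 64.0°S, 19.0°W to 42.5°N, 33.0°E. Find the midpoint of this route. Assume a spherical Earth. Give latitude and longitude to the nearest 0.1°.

≈ 11.8°S, 14.1°E

The haversine formula gives a central angle δ ≈ 1.991 rad (114.1°) between the endpoints.
Interpolate at f = 1/2 with slerp weights a = sin((1−f)δ)/sin δ ≈ 0.919, b = sin(fδ)/sin δ ≈ 0.919.
p = a·p₁ + b·p₂ ≈ (0.949, 0.238, -0.205); φ = arcsin(p_z) ≈ -11.84°, λ = atan2(p_y, p_x) ≈ 14.07°.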